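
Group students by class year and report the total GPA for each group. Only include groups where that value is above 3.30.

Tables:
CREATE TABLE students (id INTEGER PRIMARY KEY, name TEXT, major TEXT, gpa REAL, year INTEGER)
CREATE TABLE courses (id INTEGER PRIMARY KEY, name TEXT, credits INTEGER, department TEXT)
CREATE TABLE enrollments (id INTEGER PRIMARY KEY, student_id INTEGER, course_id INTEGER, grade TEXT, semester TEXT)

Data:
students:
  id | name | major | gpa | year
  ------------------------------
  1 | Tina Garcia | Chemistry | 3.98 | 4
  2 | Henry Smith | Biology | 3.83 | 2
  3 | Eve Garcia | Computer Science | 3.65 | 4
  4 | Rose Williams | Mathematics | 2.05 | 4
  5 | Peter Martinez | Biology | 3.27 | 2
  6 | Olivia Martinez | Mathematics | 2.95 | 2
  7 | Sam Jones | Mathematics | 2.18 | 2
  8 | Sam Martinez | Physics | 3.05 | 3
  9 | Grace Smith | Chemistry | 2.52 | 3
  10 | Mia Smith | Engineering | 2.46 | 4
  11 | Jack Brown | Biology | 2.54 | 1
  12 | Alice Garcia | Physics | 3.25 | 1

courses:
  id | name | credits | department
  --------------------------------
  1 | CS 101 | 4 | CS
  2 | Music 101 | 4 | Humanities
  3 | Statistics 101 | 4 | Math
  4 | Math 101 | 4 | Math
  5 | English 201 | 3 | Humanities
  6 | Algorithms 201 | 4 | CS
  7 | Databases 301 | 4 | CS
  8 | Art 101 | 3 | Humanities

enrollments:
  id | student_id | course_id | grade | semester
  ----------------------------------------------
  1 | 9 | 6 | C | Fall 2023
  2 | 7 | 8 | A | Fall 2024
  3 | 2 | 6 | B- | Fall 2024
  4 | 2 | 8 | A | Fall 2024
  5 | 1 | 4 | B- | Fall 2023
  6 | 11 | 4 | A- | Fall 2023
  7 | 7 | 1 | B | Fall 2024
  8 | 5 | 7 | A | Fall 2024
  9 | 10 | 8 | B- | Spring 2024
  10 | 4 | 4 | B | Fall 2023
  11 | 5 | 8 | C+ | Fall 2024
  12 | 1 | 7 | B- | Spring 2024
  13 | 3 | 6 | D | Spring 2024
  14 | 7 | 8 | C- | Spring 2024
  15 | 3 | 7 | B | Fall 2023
SELECT year, SUM(gpa) AS sum_gpa FROM students GROUP BY year HAVING SUM(gpa) > 3.3

Execution result:
year | sum_gpa
1 | 5.79
2 | 12.23
3 | 5.57
4 | 12.14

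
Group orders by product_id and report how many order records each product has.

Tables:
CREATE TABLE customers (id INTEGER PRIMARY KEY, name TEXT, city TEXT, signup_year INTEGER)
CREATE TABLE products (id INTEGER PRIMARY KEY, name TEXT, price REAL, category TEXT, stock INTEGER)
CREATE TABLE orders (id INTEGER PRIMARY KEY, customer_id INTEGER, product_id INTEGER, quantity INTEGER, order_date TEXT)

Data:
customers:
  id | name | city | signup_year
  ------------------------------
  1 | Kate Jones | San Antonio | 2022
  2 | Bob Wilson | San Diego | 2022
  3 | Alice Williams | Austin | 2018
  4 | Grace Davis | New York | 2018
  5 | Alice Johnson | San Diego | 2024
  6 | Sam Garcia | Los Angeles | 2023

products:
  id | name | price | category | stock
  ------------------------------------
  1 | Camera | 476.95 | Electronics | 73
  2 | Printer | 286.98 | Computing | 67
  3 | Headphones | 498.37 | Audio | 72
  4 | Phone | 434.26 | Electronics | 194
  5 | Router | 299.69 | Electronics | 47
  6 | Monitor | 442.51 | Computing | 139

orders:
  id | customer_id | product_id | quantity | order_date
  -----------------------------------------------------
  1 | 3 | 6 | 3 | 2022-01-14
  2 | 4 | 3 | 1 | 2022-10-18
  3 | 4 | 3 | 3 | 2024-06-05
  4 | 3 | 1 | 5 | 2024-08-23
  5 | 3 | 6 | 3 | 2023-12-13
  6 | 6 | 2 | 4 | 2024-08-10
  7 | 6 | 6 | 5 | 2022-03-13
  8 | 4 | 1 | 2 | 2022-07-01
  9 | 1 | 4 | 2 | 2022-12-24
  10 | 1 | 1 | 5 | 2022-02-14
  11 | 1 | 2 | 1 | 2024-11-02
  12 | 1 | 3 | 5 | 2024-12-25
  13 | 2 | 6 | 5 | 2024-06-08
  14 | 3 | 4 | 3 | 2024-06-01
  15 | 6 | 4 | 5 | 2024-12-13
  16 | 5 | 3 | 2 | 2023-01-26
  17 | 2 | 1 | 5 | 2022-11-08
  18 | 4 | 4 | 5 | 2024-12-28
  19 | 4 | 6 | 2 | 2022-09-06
SELECT product_id, COUNT(*) AS order_count FROM orders GROUP BY product_id

Execution result:
product_id | order_count
1 | 4
2 | 2
3 | 4
4 | 4
6 | 5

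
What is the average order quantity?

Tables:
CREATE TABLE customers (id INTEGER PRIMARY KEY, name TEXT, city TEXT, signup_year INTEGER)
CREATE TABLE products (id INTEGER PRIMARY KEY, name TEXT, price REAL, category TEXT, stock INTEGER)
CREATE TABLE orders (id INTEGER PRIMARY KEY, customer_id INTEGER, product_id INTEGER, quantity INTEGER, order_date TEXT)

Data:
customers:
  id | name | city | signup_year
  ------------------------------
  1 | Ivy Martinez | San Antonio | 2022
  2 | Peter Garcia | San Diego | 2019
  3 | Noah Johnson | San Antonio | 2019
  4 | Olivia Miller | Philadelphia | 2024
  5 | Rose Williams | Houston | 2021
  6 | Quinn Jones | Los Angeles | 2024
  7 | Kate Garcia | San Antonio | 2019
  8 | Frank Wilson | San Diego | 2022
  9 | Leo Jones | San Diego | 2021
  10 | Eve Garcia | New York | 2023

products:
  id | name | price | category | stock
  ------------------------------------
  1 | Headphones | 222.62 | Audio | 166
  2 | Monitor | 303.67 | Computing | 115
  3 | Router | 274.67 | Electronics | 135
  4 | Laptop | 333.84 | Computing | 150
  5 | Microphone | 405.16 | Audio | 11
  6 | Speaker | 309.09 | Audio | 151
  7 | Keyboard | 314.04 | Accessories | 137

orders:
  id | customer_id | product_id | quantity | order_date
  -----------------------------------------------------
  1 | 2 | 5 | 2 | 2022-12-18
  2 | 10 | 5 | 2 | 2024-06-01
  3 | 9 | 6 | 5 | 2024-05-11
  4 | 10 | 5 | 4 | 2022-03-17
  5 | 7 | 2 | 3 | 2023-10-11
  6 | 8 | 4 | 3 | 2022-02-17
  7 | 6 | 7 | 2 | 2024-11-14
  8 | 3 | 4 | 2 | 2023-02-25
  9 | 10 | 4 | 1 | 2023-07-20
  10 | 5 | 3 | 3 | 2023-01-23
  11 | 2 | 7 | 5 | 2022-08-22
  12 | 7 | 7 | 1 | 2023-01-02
SELECT AVG(quantity) FROM orders

Execution result:
2.75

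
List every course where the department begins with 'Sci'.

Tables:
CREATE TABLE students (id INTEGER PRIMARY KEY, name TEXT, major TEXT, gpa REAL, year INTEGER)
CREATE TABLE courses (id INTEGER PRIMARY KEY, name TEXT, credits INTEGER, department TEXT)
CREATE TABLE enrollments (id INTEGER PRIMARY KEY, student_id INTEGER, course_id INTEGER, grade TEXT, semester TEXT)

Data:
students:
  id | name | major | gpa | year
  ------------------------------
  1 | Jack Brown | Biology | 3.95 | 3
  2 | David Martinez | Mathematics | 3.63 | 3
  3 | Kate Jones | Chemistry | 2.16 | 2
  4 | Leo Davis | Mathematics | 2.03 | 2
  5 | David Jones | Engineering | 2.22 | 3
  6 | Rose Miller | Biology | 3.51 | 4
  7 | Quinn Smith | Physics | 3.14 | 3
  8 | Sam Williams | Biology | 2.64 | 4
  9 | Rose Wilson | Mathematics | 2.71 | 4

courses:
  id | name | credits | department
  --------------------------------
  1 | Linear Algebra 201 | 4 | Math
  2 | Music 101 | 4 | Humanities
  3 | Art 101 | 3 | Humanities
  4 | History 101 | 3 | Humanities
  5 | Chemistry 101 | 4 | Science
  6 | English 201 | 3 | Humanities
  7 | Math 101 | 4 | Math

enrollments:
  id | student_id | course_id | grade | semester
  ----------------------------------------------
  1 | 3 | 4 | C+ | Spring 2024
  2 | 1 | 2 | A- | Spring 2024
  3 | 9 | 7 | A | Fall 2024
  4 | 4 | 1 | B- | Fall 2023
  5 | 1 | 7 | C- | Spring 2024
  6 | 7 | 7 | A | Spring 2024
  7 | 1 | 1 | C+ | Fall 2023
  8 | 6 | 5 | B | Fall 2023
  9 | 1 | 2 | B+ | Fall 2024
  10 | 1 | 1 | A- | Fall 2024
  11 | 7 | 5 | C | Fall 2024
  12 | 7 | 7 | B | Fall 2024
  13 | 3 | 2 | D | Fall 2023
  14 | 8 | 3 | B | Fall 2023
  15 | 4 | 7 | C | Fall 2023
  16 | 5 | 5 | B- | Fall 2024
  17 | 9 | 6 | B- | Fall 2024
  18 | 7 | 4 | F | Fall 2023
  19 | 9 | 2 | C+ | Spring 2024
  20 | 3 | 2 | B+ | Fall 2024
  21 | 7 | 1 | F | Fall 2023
SELECT name, department FROM courses WHERE department LIKE 'Sci%'

Execution result:
name | department
Chemistry 101 | Science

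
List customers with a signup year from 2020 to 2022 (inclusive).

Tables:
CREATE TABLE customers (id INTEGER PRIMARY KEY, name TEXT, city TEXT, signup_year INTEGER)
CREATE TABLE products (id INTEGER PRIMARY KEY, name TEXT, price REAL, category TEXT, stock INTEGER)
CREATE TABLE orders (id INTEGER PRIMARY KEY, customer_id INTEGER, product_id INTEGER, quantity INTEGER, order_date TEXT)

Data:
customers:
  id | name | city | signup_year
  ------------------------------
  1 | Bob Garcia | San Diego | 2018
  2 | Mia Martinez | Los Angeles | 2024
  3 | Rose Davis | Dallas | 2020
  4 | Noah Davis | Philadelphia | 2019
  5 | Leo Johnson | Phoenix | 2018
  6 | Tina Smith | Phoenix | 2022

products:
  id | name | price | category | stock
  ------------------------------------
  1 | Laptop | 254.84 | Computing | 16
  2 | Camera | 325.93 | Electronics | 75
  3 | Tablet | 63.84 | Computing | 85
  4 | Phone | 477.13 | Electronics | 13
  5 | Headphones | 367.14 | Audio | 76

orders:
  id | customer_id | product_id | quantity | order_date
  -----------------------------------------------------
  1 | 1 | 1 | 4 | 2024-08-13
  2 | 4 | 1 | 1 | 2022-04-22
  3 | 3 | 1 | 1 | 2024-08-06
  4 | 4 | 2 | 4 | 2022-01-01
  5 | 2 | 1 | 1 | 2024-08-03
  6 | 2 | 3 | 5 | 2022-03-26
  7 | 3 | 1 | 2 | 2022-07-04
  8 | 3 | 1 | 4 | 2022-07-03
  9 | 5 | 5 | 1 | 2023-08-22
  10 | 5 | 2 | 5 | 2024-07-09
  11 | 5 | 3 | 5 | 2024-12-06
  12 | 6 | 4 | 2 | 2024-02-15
SELECT name, signup_year FROM customers WHERE signup_year BETWEEN 2020 AND 2022

Execution result:
name | signup_year
Rose Davis | 2020
Tina Smith | 2022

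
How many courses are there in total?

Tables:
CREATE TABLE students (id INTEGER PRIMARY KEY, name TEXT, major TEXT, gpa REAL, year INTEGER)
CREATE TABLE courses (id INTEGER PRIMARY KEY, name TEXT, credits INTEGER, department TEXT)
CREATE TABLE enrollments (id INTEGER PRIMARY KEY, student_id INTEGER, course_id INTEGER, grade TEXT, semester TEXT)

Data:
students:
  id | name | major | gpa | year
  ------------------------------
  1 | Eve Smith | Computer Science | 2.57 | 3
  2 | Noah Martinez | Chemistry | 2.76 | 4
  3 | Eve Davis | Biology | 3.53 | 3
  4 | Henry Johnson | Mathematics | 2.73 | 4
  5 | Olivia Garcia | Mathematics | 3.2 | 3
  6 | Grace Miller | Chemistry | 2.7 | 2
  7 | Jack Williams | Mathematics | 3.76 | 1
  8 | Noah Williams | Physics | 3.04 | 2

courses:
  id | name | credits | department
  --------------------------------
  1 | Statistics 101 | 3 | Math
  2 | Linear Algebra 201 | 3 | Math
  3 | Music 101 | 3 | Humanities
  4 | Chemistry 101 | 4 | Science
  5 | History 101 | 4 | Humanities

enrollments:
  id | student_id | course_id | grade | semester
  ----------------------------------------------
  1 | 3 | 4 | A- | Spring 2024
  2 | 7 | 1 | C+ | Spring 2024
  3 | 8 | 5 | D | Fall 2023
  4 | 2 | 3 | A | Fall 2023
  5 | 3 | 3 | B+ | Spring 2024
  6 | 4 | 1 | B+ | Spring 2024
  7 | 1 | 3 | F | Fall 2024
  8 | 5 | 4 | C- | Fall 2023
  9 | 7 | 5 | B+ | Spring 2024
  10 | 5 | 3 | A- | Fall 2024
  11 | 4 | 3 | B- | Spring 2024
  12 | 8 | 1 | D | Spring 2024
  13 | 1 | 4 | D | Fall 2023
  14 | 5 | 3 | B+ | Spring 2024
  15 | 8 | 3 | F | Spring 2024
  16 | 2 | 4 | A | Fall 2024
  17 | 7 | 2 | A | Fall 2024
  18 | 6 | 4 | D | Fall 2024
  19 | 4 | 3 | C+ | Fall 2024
SELECT COUNT(*) FROM courses

Execution result:
5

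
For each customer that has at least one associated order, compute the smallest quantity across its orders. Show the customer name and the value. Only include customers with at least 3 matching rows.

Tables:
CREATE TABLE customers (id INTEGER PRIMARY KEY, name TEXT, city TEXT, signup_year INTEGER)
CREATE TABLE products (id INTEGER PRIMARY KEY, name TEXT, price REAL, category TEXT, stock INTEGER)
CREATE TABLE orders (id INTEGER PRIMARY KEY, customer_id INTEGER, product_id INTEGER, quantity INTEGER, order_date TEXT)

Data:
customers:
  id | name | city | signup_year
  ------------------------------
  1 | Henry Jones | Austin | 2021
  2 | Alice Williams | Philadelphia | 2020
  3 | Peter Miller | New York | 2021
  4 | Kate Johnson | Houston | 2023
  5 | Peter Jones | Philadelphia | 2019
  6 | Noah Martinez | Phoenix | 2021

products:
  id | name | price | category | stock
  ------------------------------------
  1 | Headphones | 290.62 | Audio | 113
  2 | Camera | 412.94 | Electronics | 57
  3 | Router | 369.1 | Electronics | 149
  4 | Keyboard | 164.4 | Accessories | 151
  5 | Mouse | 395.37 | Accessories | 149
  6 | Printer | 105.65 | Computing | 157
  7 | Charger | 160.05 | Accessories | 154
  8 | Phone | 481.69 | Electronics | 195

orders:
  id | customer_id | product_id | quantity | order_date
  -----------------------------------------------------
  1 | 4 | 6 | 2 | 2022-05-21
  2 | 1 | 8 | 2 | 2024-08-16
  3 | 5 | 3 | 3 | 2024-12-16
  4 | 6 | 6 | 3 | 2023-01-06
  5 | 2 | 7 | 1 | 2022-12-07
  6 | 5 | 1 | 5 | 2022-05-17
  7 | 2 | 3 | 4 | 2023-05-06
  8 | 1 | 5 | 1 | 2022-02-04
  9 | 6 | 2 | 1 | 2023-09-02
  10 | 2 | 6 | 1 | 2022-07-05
SELECT p.name, MIN(c.quantity) AS min_quantity FROM orders c JOIN customers p ON c.customer_id = p.id GROUP BY p.id, p.name HAVING COUNT(*) >= 3

Execution result:
name | min_quantity
Alice Williams | 1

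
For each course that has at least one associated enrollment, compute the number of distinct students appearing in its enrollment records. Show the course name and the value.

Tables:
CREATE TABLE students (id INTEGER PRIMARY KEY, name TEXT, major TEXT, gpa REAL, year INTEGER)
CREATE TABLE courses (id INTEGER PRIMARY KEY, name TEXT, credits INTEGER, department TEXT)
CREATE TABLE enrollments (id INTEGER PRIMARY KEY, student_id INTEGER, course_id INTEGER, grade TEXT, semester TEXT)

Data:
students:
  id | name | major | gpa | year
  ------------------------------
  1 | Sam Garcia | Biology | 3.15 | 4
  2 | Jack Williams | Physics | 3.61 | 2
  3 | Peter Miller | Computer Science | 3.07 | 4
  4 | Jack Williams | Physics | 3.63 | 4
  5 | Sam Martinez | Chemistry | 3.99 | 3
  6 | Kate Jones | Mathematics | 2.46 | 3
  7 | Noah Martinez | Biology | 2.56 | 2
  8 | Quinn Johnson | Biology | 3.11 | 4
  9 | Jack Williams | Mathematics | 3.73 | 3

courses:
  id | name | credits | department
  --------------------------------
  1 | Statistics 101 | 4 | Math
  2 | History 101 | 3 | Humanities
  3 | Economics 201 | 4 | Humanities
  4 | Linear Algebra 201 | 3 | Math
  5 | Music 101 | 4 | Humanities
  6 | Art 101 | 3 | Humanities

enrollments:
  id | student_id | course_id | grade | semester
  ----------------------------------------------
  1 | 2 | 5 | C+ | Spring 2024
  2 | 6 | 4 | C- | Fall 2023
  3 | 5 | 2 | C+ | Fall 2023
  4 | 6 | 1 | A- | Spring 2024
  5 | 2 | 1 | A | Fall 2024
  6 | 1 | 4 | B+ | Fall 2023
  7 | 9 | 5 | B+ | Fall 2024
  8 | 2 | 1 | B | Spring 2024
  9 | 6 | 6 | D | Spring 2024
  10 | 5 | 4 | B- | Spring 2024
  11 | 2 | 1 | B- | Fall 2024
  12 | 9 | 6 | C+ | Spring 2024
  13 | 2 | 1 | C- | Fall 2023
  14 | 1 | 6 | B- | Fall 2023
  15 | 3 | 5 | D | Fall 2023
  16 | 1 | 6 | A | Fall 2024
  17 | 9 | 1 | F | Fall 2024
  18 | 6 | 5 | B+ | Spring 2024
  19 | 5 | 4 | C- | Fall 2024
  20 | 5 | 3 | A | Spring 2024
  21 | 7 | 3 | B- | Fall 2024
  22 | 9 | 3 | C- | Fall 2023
SELECT p.name, COUNT(DISTINCT c.student_id) AS distinct_student_count FROM enrollments c JOIN courses p ON c.course_id = p.id GROUP BY p.id, p.name

Execution result:
name | distinct_student_count
Statistics 101 | 3
History 101 | 1
Economics 201 | 3
Linear Algebra 201 | 3
Music 101 | 4
Art 101 | 3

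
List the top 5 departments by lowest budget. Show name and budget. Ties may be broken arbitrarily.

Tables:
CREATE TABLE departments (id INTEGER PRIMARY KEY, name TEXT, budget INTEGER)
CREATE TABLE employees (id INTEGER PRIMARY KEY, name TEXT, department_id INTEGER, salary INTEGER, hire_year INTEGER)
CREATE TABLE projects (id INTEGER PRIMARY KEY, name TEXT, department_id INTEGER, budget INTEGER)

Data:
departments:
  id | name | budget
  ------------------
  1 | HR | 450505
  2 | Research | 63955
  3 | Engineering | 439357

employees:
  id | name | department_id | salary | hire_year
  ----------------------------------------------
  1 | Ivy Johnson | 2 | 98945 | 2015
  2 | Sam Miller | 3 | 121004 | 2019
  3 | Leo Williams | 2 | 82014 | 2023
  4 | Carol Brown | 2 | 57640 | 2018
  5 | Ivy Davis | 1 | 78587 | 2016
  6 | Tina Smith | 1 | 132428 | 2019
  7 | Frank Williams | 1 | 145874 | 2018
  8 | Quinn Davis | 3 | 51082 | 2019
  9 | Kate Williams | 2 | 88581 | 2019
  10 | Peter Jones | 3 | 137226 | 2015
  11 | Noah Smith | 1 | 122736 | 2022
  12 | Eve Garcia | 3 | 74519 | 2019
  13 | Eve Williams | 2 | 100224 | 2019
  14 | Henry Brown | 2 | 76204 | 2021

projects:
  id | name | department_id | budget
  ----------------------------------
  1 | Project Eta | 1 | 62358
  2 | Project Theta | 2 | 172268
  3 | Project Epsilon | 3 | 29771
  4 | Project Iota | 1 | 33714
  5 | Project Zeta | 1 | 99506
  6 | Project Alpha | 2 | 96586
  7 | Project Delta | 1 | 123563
SELECT name, budget FROM departments ORDER BY budget ASC LIMIT 5

Execution result:
name | budget
Research | 63955
Engineering | 439357
HR | 450505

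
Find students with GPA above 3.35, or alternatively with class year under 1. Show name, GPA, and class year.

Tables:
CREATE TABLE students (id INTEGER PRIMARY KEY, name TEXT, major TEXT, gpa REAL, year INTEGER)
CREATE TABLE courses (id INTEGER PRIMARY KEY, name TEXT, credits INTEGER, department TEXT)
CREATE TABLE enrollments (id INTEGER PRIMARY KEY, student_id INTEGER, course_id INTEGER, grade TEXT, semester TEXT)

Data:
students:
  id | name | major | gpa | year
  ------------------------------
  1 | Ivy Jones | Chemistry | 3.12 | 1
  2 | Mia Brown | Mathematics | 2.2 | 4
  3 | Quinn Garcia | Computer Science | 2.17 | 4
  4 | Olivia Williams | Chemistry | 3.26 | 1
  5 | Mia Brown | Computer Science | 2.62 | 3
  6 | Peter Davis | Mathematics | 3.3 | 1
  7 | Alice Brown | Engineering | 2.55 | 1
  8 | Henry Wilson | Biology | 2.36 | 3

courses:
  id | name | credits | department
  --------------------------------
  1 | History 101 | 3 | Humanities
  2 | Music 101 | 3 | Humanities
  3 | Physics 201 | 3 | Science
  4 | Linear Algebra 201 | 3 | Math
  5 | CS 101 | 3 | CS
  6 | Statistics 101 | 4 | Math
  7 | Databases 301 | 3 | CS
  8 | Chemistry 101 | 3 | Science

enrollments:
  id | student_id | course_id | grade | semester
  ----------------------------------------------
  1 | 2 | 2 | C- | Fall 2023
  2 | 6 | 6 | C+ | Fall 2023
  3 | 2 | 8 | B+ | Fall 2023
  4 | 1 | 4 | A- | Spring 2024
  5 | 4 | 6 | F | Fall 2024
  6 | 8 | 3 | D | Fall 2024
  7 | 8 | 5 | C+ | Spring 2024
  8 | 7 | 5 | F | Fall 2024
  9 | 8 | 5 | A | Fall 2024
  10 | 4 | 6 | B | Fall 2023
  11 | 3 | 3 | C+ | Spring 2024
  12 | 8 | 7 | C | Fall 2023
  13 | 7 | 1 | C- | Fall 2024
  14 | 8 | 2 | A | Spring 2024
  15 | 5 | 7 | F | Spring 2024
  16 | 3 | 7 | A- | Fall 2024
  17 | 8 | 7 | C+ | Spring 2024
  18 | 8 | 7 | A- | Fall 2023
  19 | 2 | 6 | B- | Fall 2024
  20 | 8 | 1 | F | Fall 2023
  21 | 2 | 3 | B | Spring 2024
SELECT name, gpa, year FROM students WHERE gpa > 3.35 OR year < 1

Execution result:
(no rows)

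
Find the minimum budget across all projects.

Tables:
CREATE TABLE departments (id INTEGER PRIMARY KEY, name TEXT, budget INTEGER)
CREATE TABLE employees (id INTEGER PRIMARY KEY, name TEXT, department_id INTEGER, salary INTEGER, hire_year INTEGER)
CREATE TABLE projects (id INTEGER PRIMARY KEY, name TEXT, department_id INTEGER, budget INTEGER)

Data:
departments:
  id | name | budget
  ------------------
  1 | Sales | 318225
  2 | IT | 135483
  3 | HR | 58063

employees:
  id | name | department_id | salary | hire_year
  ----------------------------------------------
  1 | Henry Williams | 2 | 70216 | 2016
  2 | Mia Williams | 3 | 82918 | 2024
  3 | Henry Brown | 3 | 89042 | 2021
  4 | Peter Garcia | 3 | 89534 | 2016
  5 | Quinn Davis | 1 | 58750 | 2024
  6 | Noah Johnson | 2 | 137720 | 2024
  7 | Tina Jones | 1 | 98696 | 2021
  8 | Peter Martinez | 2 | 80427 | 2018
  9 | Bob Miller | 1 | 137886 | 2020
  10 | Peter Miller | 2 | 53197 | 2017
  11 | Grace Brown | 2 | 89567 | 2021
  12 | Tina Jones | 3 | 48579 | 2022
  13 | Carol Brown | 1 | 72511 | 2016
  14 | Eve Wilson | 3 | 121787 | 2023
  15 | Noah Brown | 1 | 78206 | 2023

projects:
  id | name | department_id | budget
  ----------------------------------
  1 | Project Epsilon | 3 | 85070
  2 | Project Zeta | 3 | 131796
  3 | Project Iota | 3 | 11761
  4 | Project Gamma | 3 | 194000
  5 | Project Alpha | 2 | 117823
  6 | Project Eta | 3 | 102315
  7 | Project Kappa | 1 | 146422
SELECT MIN(budget) FROM projects

Execution result:
11761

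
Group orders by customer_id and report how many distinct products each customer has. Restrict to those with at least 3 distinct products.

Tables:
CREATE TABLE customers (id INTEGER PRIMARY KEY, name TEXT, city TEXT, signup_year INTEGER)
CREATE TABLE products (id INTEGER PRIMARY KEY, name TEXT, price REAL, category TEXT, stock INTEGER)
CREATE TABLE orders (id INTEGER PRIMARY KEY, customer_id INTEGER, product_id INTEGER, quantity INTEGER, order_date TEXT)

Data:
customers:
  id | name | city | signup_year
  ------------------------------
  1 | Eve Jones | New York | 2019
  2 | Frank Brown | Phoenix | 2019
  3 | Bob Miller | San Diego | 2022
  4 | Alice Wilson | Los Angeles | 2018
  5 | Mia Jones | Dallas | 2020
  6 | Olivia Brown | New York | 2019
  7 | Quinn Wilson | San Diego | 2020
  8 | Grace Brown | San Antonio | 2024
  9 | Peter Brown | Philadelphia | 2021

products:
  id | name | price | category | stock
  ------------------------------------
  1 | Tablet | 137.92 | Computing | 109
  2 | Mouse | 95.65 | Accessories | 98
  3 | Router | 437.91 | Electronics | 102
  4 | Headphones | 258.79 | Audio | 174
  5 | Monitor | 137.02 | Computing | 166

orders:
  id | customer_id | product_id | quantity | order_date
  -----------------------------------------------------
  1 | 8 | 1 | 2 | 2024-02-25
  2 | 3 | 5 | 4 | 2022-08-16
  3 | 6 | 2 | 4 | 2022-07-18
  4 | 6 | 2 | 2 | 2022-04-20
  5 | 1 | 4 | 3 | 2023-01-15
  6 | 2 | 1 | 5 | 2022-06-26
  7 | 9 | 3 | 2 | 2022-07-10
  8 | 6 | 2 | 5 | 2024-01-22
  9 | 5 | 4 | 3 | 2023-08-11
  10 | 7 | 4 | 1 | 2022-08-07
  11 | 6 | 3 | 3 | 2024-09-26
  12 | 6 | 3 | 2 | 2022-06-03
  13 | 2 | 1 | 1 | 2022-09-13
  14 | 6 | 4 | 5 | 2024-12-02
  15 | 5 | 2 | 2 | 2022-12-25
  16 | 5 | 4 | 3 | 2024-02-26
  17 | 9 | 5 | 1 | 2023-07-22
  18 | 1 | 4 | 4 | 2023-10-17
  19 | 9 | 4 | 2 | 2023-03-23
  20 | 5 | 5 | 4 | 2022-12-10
SELECT customer_id, COUNT(DISTINCT product_id) AS distinct_product_count FROM orders GROUP BY customer_id HAVING COUNT(DISTINCT product_id) >= 3

Execution result:
customer_id | distinct_product_count
5 | 3
6 | 3
9 | 3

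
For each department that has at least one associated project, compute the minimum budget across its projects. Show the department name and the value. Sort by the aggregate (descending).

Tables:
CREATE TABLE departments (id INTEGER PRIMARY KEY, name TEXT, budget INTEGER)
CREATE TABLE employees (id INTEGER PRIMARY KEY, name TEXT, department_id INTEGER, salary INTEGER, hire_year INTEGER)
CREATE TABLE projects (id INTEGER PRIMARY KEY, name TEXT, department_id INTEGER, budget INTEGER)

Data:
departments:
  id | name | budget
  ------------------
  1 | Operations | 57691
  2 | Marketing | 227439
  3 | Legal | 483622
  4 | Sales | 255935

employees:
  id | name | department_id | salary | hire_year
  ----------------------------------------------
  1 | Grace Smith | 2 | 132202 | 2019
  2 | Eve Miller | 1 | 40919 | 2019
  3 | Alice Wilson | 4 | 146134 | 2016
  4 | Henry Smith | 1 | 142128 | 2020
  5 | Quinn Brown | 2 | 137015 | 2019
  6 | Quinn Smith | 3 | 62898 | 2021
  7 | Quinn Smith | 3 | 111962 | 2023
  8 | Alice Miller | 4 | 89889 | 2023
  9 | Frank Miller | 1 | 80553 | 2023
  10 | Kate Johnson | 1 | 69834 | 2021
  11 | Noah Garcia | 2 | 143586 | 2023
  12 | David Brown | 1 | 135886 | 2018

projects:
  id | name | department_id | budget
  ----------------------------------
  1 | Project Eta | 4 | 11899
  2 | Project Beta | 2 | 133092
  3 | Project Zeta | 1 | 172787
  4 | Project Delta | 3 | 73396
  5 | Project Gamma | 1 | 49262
SELECT p.name, MIN(c.budget) AS min_budget FROM projects c JOIN departments p ON c.department_id = p.id GROUP BY p.id, p.name ORDER BY min_budget DESC

Execution result:
name | min_budget
Marketing | 133092
Legal | 73396
Operations | 49262
Sales | 11899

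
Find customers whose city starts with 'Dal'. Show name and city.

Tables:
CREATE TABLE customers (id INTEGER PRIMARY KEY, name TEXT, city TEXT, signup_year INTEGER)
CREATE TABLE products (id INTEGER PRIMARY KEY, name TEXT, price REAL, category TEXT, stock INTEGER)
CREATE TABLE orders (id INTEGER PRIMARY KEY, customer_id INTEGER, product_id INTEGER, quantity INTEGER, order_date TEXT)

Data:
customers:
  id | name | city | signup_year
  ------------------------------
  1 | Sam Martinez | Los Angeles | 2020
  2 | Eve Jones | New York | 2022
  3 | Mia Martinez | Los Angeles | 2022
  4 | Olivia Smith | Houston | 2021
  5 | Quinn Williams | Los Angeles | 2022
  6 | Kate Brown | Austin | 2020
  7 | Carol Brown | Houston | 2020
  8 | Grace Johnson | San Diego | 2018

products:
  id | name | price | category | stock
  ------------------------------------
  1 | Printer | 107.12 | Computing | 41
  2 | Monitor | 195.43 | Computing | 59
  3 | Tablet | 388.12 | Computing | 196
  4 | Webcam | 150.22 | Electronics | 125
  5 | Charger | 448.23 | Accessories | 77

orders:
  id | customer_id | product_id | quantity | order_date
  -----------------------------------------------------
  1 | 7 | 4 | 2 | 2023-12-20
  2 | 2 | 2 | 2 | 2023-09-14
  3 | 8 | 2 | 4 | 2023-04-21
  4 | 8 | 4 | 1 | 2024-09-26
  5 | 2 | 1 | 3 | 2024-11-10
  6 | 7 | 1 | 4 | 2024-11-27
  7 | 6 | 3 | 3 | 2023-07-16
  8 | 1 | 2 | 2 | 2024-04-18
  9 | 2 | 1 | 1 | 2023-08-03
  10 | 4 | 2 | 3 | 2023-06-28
SELECT name, city FROM customers WHERE city LIKE 'Dal%'

Execution result:
(no rows)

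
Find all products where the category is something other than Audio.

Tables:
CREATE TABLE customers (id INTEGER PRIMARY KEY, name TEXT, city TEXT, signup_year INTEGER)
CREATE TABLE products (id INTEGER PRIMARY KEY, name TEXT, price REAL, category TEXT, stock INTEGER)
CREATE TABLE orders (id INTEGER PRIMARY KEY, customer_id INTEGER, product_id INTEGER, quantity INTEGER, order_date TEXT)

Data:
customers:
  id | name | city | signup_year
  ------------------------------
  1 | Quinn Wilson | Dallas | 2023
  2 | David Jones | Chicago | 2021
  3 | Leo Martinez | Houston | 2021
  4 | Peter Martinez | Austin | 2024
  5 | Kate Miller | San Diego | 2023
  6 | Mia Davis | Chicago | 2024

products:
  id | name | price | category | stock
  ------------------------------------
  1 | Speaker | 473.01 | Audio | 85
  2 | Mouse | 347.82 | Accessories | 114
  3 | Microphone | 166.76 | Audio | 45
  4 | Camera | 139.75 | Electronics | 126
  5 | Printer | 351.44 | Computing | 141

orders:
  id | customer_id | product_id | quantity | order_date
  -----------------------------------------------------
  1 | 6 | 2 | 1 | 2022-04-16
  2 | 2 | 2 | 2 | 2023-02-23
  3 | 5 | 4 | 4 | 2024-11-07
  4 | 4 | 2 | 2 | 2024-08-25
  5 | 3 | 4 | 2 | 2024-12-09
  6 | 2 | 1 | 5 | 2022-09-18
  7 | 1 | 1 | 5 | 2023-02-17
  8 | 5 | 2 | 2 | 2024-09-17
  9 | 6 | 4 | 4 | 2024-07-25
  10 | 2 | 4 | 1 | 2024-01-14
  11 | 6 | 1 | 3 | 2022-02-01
SELECT name, category FROM products WHERE category <> 'Audio'

Execution result:
name | category
Mouse | Accessories
Camera | Electronics
Printer | Computing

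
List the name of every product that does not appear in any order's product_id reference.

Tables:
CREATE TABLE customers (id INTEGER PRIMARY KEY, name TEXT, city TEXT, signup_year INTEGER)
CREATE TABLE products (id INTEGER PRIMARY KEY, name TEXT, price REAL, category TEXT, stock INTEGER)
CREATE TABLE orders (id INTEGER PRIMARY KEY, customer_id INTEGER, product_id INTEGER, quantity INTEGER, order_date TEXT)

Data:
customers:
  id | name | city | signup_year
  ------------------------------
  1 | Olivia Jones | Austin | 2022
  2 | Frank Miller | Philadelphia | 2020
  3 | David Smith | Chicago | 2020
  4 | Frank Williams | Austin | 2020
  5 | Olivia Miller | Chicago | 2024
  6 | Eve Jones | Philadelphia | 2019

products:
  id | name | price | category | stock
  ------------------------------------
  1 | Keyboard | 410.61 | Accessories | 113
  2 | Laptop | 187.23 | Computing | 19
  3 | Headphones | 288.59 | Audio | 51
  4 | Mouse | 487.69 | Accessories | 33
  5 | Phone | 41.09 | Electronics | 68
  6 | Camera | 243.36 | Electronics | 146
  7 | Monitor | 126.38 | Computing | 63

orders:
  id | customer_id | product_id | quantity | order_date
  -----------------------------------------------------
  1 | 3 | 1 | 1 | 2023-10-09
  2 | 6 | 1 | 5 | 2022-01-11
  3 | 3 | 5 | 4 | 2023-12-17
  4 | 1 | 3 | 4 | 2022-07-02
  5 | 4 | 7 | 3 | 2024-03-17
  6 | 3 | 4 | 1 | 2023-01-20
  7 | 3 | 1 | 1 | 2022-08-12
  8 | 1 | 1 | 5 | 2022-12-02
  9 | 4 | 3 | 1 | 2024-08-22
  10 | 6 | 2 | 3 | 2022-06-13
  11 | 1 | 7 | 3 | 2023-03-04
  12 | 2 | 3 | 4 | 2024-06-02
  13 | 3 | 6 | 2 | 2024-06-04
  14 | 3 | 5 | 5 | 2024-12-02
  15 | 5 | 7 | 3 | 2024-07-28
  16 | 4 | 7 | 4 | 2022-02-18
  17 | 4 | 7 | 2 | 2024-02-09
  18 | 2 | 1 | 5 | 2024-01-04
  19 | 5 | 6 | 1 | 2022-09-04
SELECT p.name FROM products p LEFT JOIN orders c ON c.product_id = p.id WHERE c.id IS NULL

Execution result:
(no rows)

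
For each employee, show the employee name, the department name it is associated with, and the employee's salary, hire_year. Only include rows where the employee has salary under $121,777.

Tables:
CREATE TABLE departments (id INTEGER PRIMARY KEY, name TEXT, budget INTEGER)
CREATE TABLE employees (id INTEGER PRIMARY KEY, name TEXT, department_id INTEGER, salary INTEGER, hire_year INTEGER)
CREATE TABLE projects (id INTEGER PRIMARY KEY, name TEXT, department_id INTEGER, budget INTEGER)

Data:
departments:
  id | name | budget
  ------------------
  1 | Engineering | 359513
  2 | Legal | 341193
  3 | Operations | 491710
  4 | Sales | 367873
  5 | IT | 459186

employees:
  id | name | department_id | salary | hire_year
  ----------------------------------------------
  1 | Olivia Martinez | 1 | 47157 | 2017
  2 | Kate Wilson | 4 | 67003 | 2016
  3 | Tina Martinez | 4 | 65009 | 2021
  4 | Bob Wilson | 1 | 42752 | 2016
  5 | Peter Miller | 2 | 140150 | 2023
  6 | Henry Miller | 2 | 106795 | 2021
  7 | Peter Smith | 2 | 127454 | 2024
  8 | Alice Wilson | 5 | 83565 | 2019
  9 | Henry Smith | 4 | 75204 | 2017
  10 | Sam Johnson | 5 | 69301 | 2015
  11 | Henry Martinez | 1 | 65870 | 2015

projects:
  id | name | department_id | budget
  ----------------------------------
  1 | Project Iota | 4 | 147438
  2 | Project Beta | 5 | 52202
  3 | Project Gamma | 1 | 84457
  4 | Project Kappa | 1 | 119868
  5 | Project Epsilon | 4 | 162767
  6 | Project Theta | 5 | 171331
SELECT c.name, p.name AS department, c.salary, c.hire_year FROM employees c JOIN departments p ON c.department_id = p.id WHERE c.salary < 121777

Execution result:
name | department | salary | hire_year
Olivia Martinez | Engineering | 47157 | 2017
Kate Wilson | Sales | 67003 | 2016
Tina Martinez | Sales | 65009 | 2021
Bob Wilson | Engineering | 42752 | 2016
Henry Miller | Legal | 106795 | 2021
Alice Wilson | IT | 83565 | 2019
Henry Smith | Sales | 75204 | 2017
Sam Johnson | IT | 69301 | 2015
Henry Martinez | Engineering | 65870 | 2015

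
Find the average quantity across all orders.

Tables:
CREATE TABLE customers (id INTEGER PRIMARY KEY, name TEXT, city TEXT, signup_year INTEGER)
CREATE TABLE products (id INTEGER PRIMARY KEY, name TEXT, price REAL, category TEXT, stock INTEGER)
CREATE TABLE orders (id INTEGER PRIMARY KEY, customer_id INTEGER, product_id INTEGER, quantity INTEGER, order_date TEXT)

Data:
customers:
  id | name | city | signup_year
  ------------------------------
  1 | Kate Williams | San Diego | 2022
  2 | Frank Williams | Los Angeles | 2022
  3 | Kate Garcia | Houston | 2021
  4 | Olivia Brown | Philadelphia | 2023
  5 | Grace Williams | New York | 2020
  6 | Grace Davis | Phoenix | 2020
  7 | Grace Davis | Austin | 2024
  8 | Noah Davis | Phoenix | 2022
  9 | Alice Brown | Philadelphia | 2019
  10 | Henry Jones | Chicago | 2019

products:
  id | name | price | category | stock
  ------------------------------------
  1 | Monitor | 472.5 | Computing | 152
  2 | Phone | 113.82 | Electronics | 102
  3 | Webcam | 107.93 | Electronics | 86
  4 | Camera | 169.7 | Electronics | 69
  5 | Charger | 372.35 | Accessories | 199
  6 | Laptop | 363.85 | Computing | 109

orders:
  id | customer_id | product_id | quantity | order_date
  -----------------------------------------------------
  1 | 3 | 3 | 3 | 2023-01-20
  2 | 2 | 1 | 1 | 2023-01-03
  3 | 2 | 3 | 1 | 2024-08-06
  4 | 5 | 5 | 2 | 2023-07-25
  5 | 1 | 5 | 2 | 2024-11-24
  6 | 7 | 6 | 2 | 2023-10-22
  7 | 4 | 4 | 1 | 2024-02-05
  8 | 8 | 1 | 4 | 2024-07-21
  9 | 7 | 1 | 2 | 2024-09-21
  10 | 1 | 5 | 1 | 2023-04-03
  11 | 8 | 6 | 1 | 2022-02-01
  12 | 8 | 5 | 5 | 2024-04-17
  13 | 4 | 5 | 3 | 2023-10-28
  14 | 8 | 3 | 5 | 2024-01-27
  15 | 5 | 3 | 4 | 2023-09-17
SELECT AVG(quantity) FROM orders

Execution result:
2.47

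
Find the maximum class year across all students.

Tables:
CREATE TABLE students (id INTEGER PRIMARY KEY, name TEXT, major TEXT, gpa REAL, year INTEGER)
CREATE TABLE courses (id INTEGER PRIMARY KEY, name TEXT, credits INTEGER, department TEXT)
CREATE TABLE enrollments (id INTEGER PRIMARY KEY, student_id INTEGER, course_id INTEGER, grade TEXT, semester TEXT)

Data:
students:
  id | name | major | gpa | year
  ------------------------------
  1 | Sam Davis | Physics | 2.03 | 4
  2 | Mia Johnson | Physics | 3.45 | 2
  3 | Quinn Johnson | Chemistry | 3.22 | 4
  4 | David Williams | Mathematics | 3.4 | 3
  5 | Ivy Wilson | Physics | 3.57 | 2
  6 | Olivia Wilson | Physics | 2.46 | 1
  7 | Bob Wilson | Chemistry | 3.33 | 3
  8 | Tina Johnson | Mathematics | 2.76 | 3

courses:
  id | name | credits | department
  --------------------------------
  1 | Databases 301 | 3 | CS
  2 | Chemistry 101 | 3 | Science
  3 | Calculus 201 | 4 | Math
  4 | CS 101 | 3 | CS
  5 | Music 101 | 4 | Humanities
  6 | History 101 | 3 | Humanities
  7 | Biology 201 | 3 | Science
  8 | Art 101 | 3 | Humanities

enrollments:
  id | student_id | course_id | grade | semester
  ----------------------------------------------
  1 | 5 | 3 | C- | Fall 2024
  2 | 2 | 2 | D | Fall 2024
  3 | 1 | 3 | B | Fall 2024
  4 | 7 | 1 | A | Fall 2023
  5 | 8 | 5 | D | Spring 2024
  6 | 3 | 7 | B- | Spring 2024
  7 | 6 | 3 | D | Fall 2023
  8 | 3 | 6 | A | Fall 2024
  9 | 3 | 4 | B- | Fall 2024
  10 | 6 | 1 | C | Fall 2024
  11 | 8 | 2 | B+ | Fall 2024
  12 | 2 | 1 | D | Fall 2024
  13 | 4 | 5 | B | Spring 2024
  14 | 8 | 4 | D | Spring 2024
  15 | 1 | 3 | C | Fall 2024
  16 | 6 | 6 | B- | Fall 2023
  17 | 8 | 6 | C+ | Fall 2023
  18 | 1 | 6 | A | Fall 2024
SELECT MAX(year) FROM students

Execution result:
4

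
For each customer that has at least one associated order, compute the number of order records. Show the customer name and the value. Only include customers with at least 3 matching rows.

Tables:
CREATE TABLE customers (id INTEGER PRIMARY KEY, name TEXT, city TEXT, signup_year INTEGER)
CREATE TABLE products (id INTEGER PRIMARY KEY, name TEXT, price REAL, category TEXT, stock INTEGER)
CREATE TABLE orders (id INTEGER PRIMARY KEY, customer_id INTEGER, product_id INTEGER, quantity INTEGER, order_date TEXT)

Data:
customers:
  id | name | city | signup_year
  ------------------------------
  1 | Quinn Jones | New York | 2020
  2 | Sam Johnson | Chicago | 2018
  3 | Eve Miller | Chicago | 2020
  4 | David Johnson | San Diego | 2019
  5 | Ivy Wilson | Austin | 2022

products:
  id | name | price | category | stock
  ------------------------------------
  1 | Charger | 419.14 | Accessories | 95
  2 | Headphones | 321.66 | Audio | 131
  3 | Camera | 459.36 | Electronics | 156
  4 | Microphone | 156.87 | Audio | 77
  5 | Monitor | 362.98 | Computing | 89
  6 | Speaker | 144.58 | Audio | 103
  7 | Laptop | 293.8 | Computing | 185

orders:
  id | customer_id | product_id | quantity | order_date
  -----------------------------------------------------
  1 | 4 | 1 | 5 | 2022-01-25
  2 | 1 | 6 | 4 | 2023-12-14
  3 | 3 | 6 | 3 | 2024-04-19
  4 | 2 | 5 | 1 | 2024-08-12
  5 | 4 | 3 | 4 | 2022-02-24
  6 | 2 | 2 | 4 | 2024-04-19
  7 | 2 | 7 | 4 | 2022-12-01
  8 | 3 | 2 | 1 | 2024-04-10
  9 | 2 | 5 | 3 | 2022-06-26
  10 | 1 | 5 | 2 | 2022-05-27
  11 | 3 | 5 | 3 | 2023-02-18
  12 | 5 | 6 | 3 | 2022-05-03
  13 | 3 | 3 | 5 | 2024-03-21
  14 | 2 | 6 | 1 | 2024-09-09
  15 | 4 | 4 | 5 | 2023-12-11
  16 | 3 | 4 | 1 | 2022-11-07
SELECT p.name, COUNT(*) AS n FROM orders c JOIN customers p ON c.customer_id = p.id GROUP BY p.id, p.name HAVING COUNT(*) >= 3

Execution result:
name | n
Sam Johnson | 5
Eve Miller | 5
David Johnson | 3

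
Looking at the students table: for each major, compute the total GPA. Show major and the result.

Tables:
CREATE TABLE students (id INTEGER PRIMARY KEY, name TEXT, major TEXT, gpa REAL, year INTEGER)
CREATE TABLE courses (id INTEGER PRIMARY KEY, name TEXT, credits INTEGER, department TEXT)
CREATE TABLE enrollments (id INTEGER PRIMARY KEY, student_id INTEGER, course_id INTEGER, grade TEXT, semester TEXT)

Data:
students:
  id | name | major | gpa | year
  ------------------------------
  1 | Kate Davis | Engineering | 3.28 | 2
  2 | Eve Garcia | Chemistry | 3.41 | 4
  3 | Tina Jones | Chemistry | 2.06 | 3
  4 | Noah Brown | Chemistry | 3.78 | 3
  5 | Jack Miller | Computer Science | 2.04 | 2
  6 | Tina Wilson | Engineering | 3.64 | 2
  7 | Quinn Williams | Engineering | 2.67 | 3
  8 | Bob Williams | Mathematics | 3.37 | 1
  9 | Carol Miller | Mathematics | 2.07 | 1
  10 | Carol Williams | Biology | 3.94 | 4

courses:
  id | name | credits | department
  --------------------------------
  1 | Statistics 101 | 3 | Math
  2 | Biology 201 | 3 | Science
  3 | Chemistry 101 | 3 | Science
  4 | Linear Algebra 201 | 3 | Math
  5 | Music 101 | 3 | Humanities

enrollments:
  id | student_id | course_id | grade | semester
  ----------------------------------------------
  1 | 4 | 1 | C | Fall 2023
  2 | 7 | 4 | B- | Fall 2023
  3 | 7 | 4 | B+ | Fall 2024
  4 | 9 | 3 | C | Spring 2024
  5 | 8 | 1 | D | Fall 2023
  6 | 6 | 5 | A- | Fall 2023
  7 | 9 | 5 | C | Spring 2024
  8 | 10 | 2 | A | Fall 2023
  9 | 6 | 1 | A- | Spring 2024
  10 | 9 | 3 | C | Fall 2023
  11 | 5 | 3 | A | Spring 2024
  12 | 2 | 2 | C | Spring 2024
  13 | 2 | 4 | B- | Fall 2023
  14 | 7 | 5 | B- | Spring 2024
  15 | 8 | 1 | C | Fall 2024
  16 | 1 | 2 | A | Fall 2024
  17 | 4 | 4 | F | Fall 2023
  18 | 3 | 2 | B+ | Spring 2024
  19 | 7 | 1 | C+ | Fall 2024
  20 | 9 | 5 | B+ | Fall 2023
SELECT major, SUM(gpa) AS sum_gpa FROM students GROUP BY major

Execution result:
major | sum_gpa
Biology | 3.94
Chemistry | 9.25
Computer Science | 2.04
Engineering | 9.59
Mathematics | 5.44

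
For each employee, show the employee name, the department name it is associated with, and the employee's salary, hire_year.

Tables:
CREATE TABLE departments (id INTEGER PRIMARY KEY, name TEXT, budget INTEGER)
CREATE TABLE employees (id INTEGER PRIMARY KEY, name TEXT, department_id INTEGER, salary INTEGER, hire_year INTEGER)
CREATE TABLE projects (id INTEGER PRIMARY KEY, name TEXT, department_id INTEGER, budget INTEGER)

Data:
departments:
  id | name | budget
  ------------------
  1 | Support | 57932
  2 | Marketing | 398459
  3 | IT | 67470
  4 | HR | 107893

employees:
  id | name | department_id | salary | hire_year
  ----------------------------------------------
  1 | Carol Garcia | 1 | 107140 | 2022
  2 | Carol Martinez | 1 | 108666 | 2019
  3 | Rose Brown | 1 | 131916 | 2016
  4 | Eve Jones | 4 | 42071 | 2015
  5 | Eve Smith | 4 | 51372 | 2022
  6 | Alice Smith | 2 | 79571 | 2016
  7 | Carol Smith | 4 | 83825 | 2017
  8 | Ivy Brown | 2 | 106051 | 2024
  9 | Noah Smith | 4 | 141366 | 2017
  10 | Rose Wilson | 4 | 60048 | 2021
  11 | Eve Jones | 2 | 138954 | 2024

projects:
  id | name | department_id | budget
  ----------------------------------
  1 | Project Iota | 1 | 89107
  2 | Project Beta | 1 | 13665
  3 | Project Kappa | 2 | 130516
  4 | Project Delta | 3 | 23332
SELECT c.name, p.name AS department, c.salary, c.hire_year FROM employees c JOIN departments p ON c.department_id = p.id

Execution result:
name | department | salary | hire_year
Carol Garcia | Support | 107140 | 2022
Carol Martinez | Support | 108666 | 2019
Rose Brown | Support | 131916 | 2016
Eve Jones | HR | 42071 | 2015
Eve Smith | HR | 51372 | 2022
Alice Smith | Marketing | 79571 | 2016
Carol Smith | HR | 83825 | 2017
Ivy Brown | Marketing | 106051 | 2024
Noah Smith | HR | 141366 | 2017
Rose Wilson | HR | 60048 | 2021
Eve Jones | Marketing | 138954 | 2024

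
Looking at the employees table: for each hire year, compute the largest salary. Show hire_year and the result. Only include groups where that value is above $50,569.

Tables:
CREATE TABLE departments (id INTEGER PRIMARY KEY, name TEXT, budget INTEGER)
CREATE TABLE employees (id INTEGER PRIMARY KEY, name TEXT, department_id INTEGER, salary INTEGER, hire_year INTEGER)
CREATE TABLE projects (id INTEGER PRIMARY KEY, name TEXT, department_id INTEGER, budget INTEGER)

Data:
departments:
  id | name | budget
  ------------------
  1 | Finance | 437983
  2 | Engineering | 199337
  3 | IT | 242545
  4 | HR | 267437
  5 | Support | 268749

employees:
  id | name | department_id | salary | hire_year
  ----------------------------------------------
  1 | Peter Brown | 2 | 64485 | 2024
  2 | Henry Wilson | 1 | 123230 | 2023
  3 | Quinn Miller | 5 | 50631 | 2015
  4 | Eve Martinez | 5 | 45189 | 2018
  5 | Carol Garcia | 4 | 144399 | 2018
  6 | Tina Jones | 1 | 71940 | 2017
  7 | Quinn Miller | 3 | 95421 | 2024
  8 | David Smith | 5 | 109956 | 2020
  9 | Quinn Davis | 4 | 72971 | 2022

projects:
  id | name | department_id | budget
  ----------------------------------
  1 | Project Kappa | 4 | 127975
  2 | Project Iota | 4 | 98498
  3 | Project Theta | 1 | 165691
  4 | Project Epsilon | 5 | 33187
SELECT hire_year, MAX(salary) AS max_salary FROM employees GROUP BY hire_year HAVING MAX(salary) > 50569

Execution result:
hire_year | max_salary
2015 | 50631
2017 | 71940
2018 | 144399
2020 | 109956
2022 | 72971
2023 | 123230
2024 | 95421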